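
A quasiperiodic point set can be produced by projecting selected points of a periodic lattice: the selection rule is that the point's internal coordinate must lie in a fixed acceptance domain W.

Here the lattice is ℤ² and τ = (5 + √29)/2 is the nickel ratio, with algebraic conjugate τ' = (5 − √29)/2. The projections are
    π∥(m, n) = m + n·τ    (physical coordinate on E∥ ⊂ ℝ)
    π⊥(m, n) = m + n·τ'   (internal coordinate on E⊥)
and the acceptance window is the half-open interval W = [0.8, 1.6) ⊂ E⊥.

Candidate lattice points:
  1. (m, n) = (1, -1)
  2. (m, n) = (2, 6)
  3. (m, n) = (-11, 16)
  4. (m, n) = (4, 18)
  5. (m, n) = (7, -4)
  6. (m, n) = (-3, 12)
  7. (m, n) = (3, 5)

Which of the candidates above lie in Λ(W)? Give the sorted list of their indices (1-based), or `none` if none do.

1, 2

Compute τ' = (5−√29)/2 = -0.19258, so π⊥(m,n) = m -0.19258·n.
#1 (1,-1): internal coord 1 + (-1)·τ' = +1.19258; +1.19258 ∈ [0.8, 1.6) → IN Λ
#2 (2,6): internal coord 2 + (6)·τ' = +0.84451; +0.84451 ∈ [0.8, 1.6) → IN Λ
#3 (-11,16): internal coord -11 + (16)·τ' = -14.08132; -14.08132 ∉ [0.8, 1.6) → out
#4 (4,18): internal coord 4 + (18)·τ' = +0.53352; +0.53352 ∉ [0.8, 1.6) → out
#5 (7,-4): internal coord 7 + (-4)·τ' = +7.77033; +7.77033 ∉ [0.8, 1.6) → out
#6 (-3,12): internal coord -3 + (12)·τ' = -5.31099; -5.31099 ∉ [0.8, 1.6) → out
#7 (3,5): internal coord 3 + (5)·τ' = +2.03709; +2.03709 ∉ [0.8, 1.6) → out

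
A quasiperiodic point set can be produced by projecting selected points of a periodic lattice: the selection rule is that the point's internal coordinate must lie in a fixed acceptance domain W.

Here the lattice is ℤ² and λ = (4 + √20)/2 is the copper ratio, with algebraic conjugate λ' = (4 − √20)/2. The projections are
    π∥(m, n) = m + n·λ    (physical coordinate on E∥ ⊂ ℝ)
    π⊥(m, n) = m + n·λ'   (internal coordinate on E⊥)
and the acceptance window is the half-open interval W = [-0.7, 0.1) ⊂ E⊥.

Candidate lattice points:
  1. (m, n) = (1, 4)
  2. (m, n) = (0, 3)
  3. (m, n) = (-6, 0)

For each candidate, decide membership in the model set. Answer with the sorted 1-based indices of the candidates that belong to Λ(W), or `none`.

Numerically λ ≈ 4.236068 and λ' = −1/λ ≈ -0.236068.
#1 (1,4): internal coord 1 + (4)·λ' = +0.055728; +0.055728 ∈ [-0.7, 0.1) → IN Λ
#2 (0,3): internal coord 0 + (3)·λ' = -0.708204; -0.708204 ∉ [-0.7, 0.1) → out
#3 (-6,0): internal coord -6 + (0)·λ' = -6.000000; -6.000000 ∉ [-0.7, 0.1) → out

1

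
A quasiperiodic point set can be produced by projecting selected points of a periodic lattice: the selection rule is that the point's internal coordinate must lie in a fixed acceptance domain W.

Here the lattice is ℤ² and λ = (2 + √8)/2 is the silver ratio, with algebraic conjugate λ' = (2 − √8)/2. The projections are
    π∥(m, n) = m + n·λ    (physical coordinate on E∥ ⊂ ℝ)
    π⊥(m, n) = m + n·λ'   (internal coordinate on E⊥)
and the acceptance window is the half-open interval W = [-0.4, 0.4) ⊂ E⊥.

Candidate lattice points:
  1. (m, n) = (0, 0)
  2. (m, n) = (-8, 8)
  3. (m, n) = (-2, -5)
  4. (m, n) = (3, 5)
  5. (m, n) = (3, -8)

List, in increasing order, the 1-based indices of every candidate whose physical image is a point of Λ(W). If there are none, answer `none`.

λ' = (2−√8)/2 ≈ -0.414214.
[1] lift (0,0): star map gives 0.000000; window check -0.4 ≤ 0.000000 < 0.4 is true → IN Λ
[2] lift (-8,8): star map gives -11.313708; window check -0.4 ≤ -11.313708 < 0.4 is false → out
[3] lift (-2,-5): star map gives 0.071068; window check -0.4 ≤ 0.071068 < 0.4 is true → IN Λ
[4] lift (3,5): star map gives 0.928932; window check -0.4 ≤ 0.928932 < 0.4 is false → out
[5] lift (3,-8): star map gives 6.313708; window check -0.4 ≤ 6.313708 < 0.4 is false → out

1, 3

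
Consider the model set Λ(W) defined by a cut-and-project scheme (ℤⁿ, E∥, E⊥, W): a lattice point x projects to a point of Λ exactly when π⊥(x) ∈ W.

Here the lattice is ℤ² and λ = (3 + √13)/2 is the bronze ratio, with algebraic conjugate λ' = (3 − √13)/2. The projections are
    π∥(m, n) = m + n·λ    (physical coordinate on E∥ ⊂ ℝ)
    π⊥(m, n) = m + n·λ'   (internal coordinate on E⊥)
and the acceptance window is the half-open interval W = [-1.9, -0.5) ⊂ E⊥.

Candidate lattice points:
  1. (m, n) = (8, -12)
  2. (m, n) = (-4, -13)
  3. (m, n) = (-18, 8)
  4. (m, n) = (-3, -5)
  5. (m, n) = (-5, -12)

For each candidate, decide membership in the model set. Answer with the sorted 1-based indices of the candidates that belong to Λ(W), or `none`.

Numerically λ ≈ 3.3028 and λ' = −1/λ ≈ -0.3028.
[1] lift (8,-12): star map gives 11.6333; window check -1.9 ≤ 11.6333 < -0.5 is false → out
[2] lift (-4,-13): star map gives -0.0639; window check -1.9 ≤ -0.0639 < -0.5 is false → out
[3] lift (-18,8): star map gives -20.4222; window check -1.9 ≤ -20.4222 < -0.5 is false → out
[4] lift (-3,-5): star map gives -1.4861; window check -1.9 ≤ -1.4861 < -0.5 is true → IN Λ
[5] lift (-5,-12): star map gives -1.3667; window check -1.9 ≤ -1.3667 < -0.5 is true → IN Λ

4, 5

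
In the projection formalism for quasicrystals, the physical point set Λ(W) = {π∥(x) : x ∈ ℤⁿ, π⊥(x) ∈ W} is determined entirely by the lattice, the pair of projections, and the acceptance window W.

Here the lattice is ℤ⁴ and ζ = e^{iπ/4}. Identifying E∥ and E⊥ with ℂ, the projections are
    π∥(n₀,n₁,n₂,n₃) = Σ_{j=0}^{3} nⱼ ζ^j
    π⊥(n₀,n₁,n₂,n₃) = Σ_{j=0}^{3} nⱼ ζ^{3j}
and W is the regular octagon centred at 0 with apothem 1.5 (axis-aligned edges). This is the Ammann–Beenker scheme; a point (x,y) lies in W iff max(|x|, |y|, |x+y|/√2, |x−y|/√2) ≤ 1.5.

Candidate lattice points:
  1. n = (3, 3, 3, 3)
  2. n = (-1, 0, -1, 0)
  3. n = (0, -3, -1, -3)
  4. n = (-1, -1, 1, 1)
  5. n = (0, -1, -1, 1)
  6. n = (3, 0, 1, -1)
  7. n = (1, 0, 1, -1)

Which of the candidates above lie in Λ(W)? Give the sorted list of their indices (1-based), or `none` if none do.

π⊥(n) = n₀ + n₁ζ³ + n₂ζ⁶ + n₃ζ⁹ where ζ = e^{iπ/4}.
candidate 1: n = (3, 3, 3, 3) → π⊥ ≈ (+3.00000, +1.24264); max(|x|,|y|,|x±y|/√2) = 3.00000 > 1.5 ⇒ ∉ W
candidate 2: n = (-1, 0, -1, 0) → π⊥ ≈ (-1.00000, +1.00000); max(|x|,|y|,|x±y|/√2) = 1.41421 ≤ 1.5 ⇒ ∈ W
candidate 3: n = (0, -3, -1, -3) → π⊥ ≈ (+0.00000, -3.24264); max(|x|,|y|,|x±y|/√2) = 3.24264 > 1.5 ⇒ ∉ W
candidate 4: n = (-1, -1, 1, 1) → π⊥ ≈ (+0.41421, -1.00000); max(|x|,|y|,|x±y|/√2) = 1.00000 ≤ 1.5 ⇒ ∈ W
candidate 5: n = (0, -1, -1, 1) → π⊥ ≈ (+1.41421, +1.00000); max(|x|,|y|,|x±y|/√2) = 1.70711 > 1.5 ⇒ ∉ W
candidate 6: n = (3, 0, 1, -1) → π⊥ ≈ (+2.29289, -1.70711); max(|x|,|y|,|x±y|/√2) = 2.82843 > 1.5 ⇒ ∉ W
candidate 7: n = (1, 0, 1, -1) → π⊥ ≈ (+0.29289, -1.70711); max(|x|,|y|,|x±y|/√2) = 1.70711 > 1.5 ⇒ ∉ W

2, 4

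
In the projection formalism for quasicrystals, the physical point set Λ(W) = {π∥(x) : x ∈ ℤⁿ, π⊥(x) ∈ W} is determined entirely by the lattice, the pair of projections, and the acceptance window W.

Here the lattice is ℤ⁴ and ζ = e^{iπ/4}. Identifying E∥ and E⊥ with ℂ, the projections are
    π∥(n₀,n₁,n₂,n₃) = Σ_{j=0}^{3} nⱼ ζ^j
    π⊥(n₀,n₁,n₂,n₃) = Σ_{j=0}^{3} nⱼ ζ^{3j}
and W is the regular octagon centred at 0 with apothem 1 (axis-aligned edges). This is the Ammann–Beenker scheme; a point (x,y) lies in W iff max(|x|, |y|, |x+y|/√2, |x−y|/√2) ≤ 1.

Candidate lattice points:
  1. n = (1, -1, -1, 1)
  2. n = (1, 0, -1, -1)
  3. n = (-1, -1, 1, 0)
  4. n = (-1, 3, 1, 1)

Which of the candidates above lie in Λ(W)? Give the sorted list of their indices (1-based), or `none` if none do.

2

With ζ = e^{iπ/4} the internal vectors are ζ^0,ζ^3,ζ^6,ζ^9.
#1 (1, -1, -1, 1): internal (2.41421, 1.00000); octagon support 2.41421 vs apothem 1 → ∉ W
#2 (1, 0, -1, -1): internal (0.29289, 0.29289); octagon support 0.41421 vs apothem 1 → ∈ W
#3 (-1, -1, 1, 0): internal (-0.29289, -1.70711); octagon support 1.70711 vs apothem 1 → ∉ W
#4 (-1, 3, 1, 1): internal (-2.41421, 1.82843); octagon support 3.00000 vs apothem 1 → ∉ W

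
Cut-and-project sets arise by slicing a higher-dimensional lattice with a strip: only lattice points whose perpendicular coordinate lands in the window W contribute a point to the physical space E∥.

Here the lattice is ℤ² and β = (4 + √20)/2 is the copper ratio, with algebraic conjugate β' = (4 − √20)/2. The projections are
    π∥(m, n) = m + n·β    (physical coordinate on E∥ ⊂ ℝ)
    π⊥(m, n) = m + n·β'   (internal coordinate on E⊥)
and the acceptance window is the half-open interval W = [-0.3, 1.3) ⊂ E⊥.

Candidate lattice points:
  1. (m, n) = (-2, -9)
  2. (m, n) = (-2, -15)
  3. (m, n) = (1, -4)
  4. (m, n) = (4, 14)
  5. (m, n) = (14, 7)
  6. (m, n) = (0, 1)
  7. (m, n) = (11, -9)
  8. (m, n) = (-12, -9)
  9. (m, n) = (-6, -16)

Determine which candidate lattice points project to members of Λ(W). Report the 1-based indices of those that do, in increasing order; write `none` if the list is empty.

β' = (4−√20)/2 ≈ -0.2361.
#1 (-2,-9): internal coord -2 + (-9)·β' = +0.1246; +0.1246 ∈ [-0.3, 1.3) → IN Λ
#2 (-2,-15): internal coord -2 + (-15)·β' = +1.5410; +1.5410 ∉ [-0.3, 1.3) → out
#3 (1,-4): internal coord 1 + (-4)·β' = +1.9443; +1.9443 ∉ [-0.3, 1.3) → out
#4 (4,14): internal coord 4 + (14)·β' = +0.6950; +0.6950 ∈ [-0.3, 1.3) → IN Λ
#5 (14,7): internal coord 14 + (7)·β' = +12.3475; +12.3475 ∉ [-0.3, 1.3) → out
#6 (0,1): internal coord 0 + (1)·β' = -0.2361; -0.2361 ∈ [-0.3, 1.3) → IN Λ
#7 (11,-9): internal coord 11 + (-9)·β' = +13.1246; +13.1246 ∉ [-0.3, 1.3) → out
#8 (-12,-9): internal coord -12 + (-9)·β' = -9.8754; -9.8754 ∉ [-0.3, 1.3) → out
#9 (-6,-16): internal coord -6 + (-16)·β' = -2.2229; -2.2229 ∉ [-0.3, 1.3) → out

1, 4, 6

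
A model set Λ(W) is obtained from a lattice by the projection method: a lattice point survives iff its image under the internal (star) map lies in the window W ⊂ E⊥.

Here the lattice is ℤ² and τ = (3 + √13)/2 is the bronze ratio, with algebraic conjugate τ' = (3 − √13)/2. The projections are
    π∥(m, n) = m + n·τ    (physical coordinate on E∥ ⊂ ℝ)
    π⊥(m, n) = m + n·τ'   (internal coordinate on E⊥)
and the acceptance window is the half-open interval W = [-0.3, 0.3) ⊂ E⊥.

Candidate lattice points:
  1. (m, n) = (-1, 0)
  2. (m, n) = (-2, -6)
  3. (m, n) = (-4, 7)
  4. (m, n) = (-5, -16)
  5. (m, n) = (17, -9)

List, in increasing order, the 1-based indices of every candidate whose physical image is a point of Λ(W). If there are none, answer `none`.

τ' = (3−√13)/2 ≈ -0.30278.
#1 (-1,0): internal coord -1 + (0)·τ' = -1.00000; -1.00000 ∉ [-0.3, 0.3) → out
#2 (-2,-6): internal coord -2 + (-6)·τ' = -0.18335; -0.18335 ∈ [-0.3, 0.3) → IN Λ
#3 (-4,7): internal coord -4 + (7)·τ' = -6.11943; -6.11943 ∉ [-0.3, 0.3) → out
#4 (-5,-16): internal coord -5 + (-16)·τ' = -0.15559; -0.15559 ∈ [-0.3, 0.3) → IN Λ
#5 (17,-9): internal coord 17 + (-9)·τ' = +19.72498; +19.72498 ∉ [-0.3, 0.3) → out

2, 4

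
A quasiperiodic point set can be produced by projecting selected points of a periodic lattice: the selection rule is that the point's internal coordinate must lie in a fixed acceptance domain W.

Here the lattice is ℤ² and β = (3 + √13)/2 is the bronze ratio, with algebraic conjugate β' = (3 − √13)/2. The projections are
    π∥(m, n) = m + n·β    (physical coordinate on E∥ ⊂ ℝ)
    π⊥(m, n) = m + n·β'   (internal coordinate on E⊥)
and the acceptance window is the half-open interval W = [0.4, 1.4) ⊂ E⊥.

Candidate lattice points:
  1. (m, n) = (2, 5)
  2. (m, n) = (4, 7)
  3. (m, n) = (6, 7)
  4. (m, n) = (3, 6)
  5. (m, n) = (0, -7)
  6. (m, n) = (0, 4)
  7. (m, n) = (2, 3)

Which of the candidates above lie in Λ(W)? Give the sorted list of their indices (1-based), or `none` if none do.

1, 4, 7

Compute β' = (3−√13)/2 = -0.30278, so π⊥(m,n) = m -0.30278·n.
candidate 1: (m,n)=(2,5) → π∥ = 2+5·β ≈ 18.51388, π⊥ = 2+5·β' ≈ 0.48612 ∈ [0.4, 1.4) ⇒ IN Λ
candidate 2: (m,n)=(4,7) → π∥ = 4+7·β ≈ 27.11943, π⊥ = 4+7·β' ≈ 1.88057 ∉ [0.4, 1.4) ⇒ out
candidate 3: (m,n)=(6,7) → π∥ = 6+7·β ≈ 29.11943, π⊥ = 6+7·β' ≈ 3.88057 ∉ [0.4, 1.4) ⇒ out
candidate 4: (m,n)=(3,6) → π∥ = 3+6·β ≈ 22.81665, π⊥ = 3+6·β' ≈ 1.18335 ∈ [0.4, 1.4) ⇒ IN Λ
candidate 5: (m,n)=(0,-7) → π∥ = 0-7·β ≈ -23.11943, π⊥ = 0-7·β' ≈ 2.11943 ∉ [0.4, 1.4) ⇒ out
candidate 6: (m,n)=(0,4) → π∥ = 0+4·β ≈ 13.21110, π⊥ = 0+4·β' ≈ -1.21110 ∉ [0.4, 1.4) ⇒ out
candidate 7: (m,n)=(2,3) → π∥ = 2+3·β ≈ 11.90833, π⊥ = 2+3·β' ≈ 1.09167 ∈ [0.4, 1.4) ⇒ IN Λ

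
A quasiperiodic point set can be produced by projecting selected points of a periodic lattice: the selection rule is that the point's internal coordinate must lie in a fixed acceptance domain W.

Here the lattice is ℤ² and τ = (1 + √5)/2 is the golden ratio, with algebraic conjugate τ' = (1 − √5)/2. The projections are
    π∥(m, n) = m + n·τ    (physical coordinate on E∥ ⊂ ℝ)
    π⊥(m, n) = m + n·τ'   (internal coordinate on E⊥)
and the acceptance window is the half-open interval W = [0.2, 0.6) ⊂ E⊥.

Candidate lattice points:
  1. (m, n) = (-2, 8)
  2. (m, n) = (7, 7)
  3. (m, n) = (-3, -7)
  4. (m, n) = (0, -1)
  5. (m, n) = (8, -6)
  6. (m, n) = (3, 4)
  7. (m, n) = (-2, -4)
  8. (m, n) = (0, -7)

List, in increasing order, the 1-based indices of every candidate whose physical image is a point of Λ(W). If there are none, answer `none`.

Numerically τ ≈ 1.61803 and τ' = −1/τ ≈ -0.61803.
[1] lift (-2,8): star map gives -6.94427; window check 0.2 ≤ -6.94427 < 0.6 is false → out
[2] lift (7,7): star map gives 2.67376; window check 0.2 ≤ 2.67376 < 0.6 is false → out
[3] lift (-3,-7): star map gives 1.32624; window check 0.2 ≤ 1.32624 < 0.6 is false → out
[4] lift (0,-1): star map gives 0.61803; window check 0.2 ≤ 0.61803 < 0.6 is false → out
[5] lift (8,-6): star map gives 11.70820; window check 0.2 ≤ 11.70820 < 0.6 is false → out
[6] lift (3,4): star map gives 0.52786; window check 0.2 ≤ 0.52786 < 0.6 is true → IN Λ
[7] lift (-2,-4): star map gives 0.47214; window check 0.2 ≤ 0.47214 < 0.6 is true → IN Λ
[8] lift (0,-7): star map gives 4.32624; window check 0.2 ≤ 4.32624 < 0.6 is false → out

6, 7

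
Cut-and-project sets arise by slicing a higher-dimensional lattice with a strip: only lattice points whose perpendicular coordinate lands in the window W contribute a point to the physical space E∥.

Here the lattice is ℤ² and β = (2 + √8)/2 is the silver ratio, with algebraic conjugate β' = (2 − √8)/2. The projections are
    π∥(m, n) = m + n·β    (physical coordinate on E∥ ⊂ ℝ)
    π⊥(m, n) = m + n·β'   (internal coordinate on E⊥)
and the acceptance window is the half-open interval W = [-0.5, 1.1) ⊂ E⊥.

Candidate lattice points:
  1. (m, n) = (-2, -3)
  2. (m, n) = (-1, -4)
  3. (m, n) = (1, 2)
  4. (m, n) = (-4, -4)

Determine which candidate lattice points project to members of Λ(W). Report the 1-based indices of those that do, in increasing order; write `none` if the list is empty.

2, 3

Numerically β ≈ 2.414214 and β' = −1/β ≈ -0.414214.
candidate 1: (m,n)=(-2,-3) → π∥ = -2-3·β ≈ -9.242641, π⊥ = -2-3·β' ≈ -0.757359 ∉ [-0.5, 1.1) ⇒ out
candidate 2: (m,n)=(-1,-4) → π∥ = -1-4·β ≈ -10.656854, π⊥ = -1-4·β' ≈ 0.656854 ∈ [-0.5, 1.1) ⇒ IN Λ
candidate 3: (m,n)=(1,2) → π∥ = 1+2·β ≈ 5.828427, π⊥ = 1+2·β' ≈ 0.171573 ∈ [-0.5, 1.1) ⇒ IN Λ
candidate 4: (m,n)=(-4,-4) → π∥ = -4-4·β ≈ -13.656854, π⊥ = -4-4·β' ≈ -2.343146 ∉ [-0.5, 1.1) ⇒ out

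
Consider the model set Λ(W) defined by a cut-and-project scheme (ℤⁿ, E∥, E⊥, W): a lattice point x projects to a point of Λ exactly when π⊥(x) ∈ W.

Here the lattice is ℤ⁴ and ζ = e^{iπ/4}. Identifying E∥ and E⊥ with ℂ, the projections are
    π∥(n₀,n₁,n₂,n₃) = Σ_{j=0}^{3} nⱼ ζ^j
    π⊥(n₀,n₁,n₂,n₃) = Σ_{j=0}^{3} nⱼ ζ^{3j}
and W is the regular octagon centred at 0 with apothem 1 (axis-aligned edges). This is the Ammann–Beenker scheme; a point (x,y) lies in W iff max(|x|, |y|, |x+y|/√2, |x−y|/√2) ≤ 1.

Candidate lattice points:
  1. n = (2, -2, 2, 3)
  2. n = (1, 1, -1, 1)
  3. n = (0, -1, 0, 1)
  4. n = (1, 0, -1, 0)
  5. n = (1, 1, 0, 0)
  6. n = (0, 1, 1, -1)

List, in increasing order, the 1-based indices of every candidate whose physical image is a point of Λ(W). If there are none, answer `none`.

5

With ζ = e^{iπ/4} the internal vectors are ζ^0,ζ^3,ζ^6,ζ^9.
#1 (2, -2, 2, 3): internal (5.53553, -1.29289); octagon support 5.53553 vs apothem 1 → ∉ W
#2 (1, 1, -1, 1): internal (1.00000, 2.41421); octagon support 2.41421 vs apothem 1 → ∉ W
#3 (0, -1, 0, 1): internal (1.41421, 0.00000); octagon support 1.41421 vs apothem 1 → ∉ W
#4 (1, 0, -1, 0): internal (1.00000, 1.00000); octagon support 1.41421 vs apothem 1 → ∉ W
#5 (1, 1, 0, 0): internal (0.29289, 0.70711); octagon support 0.70711 vs apothem 1 → ∈ W
#6 (0, 1, 1, -1): internal (-1.41421, -1.00000); octagon support 1.70711 vs apothem 1 → ∉ W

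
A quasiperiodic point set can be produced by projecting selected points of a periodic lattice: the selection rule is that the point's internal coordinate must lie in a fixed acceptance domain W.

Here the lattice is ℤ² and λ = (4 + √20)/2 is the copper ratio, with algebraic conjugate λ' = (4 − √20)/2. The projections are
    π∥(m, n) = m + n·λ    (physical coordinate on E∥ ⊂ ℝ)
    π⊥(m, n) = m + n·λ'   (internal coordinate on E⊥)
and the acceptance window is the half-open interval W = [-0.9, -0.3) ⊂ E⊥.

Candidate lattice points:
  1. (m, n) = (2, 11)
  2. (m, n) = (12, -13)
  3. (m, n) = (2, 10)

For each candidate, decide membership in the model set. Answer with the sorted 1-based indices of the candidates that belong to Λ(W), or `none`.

λ' = (4−√20)/2 ≈ -0.23607.
candidate 1: (m,n)=(2,11) → π∥ = 2+11·λ ≈ 48.59675, π⊥ = 2+11·λ' ≈ -0.59675 ∈ [-0.9, -0.3) ⇒ IN Λ
candidate 2: (m,n)=(12,-13) → π∥ = 12-13·λ ≈ -43.06888, π⊥ = 12-13·λ' ≈ 15.06888 ∉ [-0.9, -0.3) ⇒ out
candidate 3: (m,n)=(2,10) → π∥ = 2+10·λ ≈ 44.36068, π⊥ = 2+10·λ' ≈ -0.36068 ∈ [-0.9, -0.3) ⇒ IN Λ

1, 3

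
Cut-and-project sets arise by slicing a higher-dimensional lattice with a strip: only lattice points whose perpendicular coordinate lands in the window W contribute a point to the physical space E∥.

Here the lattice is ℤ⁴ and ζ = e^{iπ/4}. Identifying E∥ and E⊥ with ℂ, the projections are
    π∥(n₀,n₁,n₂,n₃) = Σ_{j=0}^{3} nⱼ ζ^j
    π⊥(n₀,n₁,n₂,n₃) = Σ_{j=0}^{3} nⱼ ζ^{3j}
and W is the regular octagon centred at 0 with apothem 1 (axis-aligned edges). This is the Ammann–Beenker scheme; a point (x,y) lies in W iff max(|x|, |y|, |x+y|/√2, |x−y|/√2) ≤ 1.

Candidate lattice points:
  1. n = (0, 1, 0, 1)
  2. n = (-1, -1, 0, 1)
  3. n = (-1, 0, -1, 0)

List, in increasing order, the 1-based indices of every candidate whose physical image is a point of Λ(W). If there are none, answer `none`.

π⊥(n) = n₀ + n₁ζ³ + n₂ζ⁶ + n₃ζ⁹ where ζ = e^{iπ/4}.
candidate 1: n = (0, 1, 0, 1) → π⊥ ≈ (+0.000000, +1.414214); max(|x|,|y|,|x±y|/√2) = 1.414214 > 1 ⇒ ∉ W
candidate 2: n = (-1, -1, 0, 1) → π⊥ ≈ (+0.414214, +0.000000); max(|x|,|y|,|x±y|/√2) = 0.414214 ≤ 1 ⇒ ∈ W
candidate 3: n = (-1, 0, -1, 0) → π⊥ ≈ (-1.000000, +1.000000); max(|x|,|y|,|x±y|/√2) = 1.414214 > 1 ⇒ ∉ W

2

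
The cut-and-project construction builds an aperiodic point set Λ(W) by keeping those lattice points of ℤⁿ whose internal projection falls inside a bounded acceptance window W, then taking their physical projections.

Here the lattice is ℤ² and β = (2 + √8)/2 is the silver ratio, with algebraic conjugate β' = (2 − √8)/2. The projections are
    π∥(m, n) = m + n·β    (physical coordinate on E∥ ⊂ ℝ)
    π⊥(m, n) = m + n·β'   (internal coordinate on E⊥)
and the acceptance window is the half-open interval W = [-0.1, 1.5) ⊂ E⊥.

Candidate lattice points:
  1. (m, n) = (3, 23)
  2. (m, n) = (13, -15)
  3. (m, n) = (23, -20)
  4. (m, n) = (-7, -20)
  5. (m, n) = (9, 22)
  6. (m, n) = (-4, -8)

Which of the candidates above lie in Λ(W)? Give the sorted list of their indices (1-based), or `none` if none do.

4

β' = (2−√8)/2 ≈ -0.41421.
[1] lift (3,23): star map gives -6.52691; window check -0.1 ≤ -6.52691 < 1.5 is false → out
[2] lift (13,-15): star map gives 19.21320; window check -0.1 ≤ 19.21320 < 1.5 is false → out
[3] lift (23,-20): star map gives 31.28427; window check -0.1 ≤ 31.28427 < 1.5 is false → out
[4] lift (-7,-20): star map gives 1.28427; window check -0.1 ≤ 1.28427 < 1.5 is true → IN Λ
[5] lift (9,22): star map gives -0.11270; window check -0.1 ≤ -0.11270 < 1.5 is false → out
[6] lift (-4,-8): star map gives -0.68629; window check -0.1 ≤ -0.68629 < 1.5 is false → out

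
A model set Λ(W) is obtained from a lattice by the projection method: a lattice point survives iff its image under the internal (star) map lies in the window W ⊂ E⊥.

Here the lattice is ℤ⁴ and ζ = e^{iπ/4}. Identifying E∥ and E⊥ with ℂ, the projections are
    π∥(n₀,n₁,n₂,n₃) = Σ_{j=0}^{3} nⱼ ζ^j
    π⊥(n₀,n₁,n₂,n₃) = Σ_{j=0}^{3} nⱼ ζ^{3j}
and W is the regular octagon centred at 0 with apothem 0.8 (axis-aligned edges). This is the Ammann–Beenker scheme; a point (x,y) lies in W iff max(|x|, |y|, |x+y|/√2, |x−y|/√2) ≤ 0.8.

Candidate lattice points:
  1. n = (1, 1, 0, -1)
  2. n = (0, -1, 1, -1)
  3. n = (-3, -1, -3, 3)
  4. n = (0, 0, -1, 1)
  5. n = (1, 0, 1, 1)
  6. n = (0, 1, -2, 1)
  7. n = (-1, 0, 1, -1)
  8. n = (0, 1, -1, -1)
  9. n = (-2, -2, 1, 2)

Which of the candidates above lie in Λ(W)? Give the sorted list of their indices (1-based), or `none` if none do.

Internal map: ζ^{3j} for j=0..3 gives (1,0), (−√2/2,√2/2), (0,−1), (√2/2,√2/2).
#1 (1, 1, 0, -1): internal (-0.41421, 0.00000); octagon support 0.41421 vs apothem 0.8 → ∈ W
#2 (0, -1, 1, -1): internal (0.00000, -2.41421); octagon support 2.41421 vs apothem 0.8 → ∉ W
#3 (-3, -1, -3, 3): internal (-0.17157, 4.41421); octagon support 4.41421 vs apothem 0.8 → ∉ W
#4 (0, 0, -1, 1): internal (0.70711, 1.70711); octagon support 1.70711 vs apothem 0.8 → ∉ W
#5 (1, 0, 1, 1): internal (1.70711, -0.29289); octagon support 1.70711 vs apothem 0.8 → ∉ W
#6 (0, 1, -2, 1): internal (0.00000, 3.41421); octagon support 3.41421 vs apothem 0.8 → ∉ W
#7 (-1, 0, 1, -1): internal (-1.70711, -1.70711); octagon support 2.41421 vs apothem 0.8 → ∉ W
#8 (0, 1, -1, -1): internal (-1.41421, 1.00000); octagon support 1.70711 vs apothem 0.8 → ∉ W
#9 (-2, -2, 1, 2): internal (0.82843, -1.00000); octagon support 1.29289 vs apothem 0.8 → ∉ W

1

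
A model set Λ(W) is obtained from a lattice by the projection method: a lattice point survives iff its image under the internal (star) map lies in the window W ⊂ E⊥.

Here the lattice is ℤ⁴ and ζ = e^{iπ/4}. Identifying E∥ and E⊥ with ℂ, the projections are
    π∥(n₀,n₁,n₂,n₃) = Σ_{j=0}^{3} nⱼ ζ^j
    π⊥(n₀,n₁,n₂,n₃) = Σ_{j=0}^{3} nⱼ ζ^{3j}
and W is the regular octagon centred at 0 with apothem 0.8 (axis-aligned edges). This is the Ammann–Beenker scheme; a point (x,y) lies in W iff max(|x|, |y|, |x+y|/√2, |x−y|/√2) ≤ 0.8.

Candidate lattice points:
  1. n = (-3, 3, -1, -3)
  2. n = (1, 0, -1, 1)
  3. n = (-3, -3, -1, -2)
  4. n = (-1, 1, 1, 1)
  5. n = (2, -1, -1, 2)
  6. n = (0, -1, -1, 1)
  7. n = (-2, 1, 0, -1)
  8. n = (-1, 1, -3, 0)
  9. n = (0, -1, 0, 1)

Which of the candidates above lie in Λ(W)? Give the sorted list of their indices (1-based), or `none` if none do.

none

Internal map: ζ^{3j} for j=0..3 gives (1,0), (−√2/2,√2/2), (0,−1), (√2/2,√2/2).
#1 (-3, 3, -1, -3): internal (-7.2426, 1.0000); octagon support 7.2426 vs apothem 0.8 → ∉ W
#2 (1, 0, -1, 1): internal (1.7071, 1.7071); octagon support 2.4142 vs apothem 0.8 → ∉ W
#3 (-3, -3, -1, -2): internal (-2.2929, -2.5355); octagon support 3.4142 vs apothem 0.8 → ∉ W
#4 (-1, 1, 1, 1): internal (-1.0000, 0.4142); octagon support 1.0000 vs apothem 0.8 → ∉ W
#5 (2, -1, -1, 2): internal (4.1213, 1.7071); octagon support 4.1213 vs apothem 0.8 → ∉ W
#6 (0, -1, -1, 1): internal (1.4142, 1.0000); octagon support 1.7071 vs apothem 0.8 → ∉ W
#7 (-2, 1, 0, -1): internal (-3.4142, 0.0000); octagon support 3.4142 vs apothem 0.8 → ∉ W
#8 (-1, 1, -3, 0): internal (-1.7071, 3.7071); octagon support 3.8284 vs apothem 0.8 → ∉ W
#9 (0, -1, 0, 1): internal (1.4142, 0.0000); octagon support 1.4142 vs apothem 0.8 → ∉ W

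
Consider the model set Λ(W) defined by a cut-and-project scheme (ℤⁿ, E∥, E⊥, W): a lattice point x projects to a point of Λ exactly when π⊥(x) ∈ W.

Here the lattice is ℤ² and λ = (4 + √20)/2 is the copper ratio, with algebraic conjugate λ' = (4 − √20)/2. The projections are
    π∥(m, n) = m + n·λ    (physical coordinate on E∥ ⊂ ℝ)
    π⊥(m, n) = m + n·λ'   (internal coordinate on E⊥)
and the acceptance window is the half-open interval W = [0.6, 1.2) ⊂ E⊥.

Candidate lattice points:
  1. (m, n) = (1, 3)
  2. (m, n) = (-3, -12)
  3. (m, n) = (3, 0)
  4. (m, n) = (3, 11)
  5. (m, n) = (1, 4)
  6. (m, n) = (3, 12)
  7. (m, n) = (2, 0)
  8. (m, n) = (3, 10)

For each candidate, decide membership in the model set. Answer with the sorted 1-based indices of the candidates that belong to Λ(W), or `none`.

8

Numerically λ ≈ 4.23607 and λ' = −1/λ ≈ -0.23607.
[1] lift (1,3): star map gives 0.29180; window check 0.6 ≤ 0.29180 < 1.2 is false → out
[2] lift (-3,-12): star map gives -0.16718; window check 0.6 ≤ -0.16718 < 1.2 is false → out
[3] lift (3,0): star map gives 3.00000; window check 0.6 ≤ 3.00000 < 1.2 is false → out
[4] lift (3,11): star map gives 0.40325; window check 0.6 ≤ 0.40325 < 1.2 is false → out
[5] lift (1,4): star map gives 0.05573; window check 0.6 ≤ 0.05573 < 1.2 is false → out
[6] lift (3,12): star map gives 0.16718; window check 0.6 ≤ 0.16718 < 1.2 is false → out
[7] lift (2,0): star map gives 2.00000; window check 0.6 ≤ 2.00000 < 1.2 is false → out
[8] lift (3,10): star map gives 0.63932; window check 0.6 ≤ 0.63932 < 1.2 is true → IN Λ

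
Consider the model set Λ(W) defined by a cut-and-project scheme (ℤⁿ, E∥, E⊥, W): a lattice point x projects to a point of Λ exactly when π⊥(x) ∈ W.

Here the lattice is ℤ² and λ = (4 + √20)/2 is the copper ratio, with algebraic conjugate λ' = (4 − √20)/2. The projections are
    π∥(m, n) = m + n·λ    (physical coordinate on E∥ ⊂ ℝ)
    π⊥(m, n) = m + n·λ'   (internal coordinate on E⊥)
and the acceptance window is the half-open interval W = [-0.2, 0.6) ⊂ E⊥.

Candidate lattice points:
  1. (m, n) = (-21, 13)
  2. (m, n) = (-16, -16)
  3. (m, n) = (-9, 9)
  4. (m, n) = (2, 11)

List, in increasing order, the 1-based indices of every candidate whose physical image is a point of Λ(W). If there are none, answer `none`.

λ' = (4−√20)/2 ≈ -0.2361.
[1] lift (-21,13): star map gives -24.0689; window check -0.2 ≤ -24.0689 < 0.6 is false → out
[2] lift (-16,-16): star map gives -12.2229; window check -0.2 ≤ -12.2229 < 0.6 is false → out
[3] lift (-9,9): star map gives -11.1246; window check -0.2 ≤ -11.1246 < 0.6 is false → out
[4] lift (2,11): star map gives -0.5967; window check -0.2 ≤ -0.5967 < 0.6 is false → out

none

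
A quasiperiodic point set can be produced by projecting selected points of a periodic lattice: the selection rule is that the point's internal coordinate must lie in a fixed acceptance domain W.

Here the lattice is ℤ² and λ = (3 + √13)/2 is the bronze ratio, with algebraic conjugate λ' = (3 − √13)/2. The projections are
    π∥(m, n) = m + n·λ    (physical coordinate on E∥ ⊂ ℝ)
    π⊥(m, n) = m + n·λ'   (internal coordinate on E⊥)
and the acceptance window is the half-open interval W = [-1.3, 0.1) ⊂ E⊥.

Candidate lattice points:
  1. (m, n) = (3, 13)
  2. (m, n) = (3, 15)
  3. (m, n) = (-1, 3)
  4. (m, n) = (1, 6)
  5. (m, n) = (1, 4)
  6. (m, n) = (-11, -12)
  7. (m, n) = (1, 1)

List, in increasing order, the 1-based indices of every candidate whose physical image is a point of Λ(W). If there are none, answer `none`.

1, 4, 5

λ' = (3−√13)/2 ≈ -0.302776.
[1] lift (3,13): star map gives -0.936083; window check -1.3 ≤ -0.936083 < 0.1 is true → IN Λ
[2] lift (3,15): star map gives -1.541635; window check -1.3 ≤ -1.541635 < 0.1 is false → out
[3] lift (-1,3): star map gives -1.908327; window check -1.3 ≤ -1.908327 < 0.1 is false → out
[4] lift (1,6): star map gives -0.816654; window check -1.3 ≤ -0.816654 < 0.1 is true → IN Λ
[5] lift (1,4): star map gives -0.211103; window check -1.3 ≤ -0.211103 < 0.1 is true → IN Λ
[6] lift (-11,-12): star map gives -7.366692; window check -1.3 ≤ -7.366692 < 0.1 is false → out
[7] lift (1,1): star map gives 0.697224; window check -1.3 ≤ 0.697224 < 0.1 is false → out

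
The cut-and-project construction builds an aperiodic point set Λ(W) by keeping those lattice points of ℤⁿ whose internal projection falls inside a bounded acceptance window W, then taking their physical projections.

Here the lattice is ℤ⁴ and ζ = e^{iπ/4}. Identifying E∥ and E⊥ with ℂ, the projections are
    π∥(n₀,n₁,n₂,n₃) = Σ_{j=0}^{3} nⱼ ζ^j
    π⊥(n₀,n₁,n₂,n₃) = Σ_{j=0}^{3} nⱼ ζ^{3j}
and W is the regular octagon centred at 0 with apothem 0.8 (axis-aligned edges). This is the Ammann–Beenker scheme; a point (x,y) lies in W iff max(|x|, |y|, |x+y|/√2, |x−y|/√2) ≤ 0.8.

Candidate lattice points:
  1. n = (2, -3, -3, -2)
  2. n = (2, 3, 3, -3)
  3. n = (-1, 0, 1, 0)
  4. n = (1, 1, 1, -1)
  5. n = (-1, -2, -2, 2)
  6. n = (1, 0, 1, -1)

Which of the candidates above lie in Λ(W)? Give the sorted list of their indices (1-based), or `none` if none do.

none

Internal map: ζ^{3j} for j=0..3 gives (1,0), (−√2/2,√2/2), (0,−1), (√2/2,√2/2).
#1 (2, -3, -3, -2): internal (2.707107, -0.535534); octagon support 2.707107 vs apothem 0.8 → ∉ W
#2 (2, 3, 3, -3): internal (-2.242641, -3.000000); octagon support 3.707107 vs apothem 0.8 → ∉ W
#3 (-1, 0, 1, 0): internal (-1.000000, -1.000000); octagon support 1.414214 vs apothem 0.8 → ∉ W
#4 (1, 1, 1, -1): internal (-0.414214, -1.000000); octagon support 1.000000 vs apothem 0.8 → ∉ W
#5 (-1, -2, -2, 2): internal (1.828427, 2.000000); octagon support 2.707107 vs apothem 0.8 → ∉ W
#6 (1, 0, 1, -1): internal (0.292893, -1.707107); octagon support 1.707107 vs apothem 0.8 → ∉ W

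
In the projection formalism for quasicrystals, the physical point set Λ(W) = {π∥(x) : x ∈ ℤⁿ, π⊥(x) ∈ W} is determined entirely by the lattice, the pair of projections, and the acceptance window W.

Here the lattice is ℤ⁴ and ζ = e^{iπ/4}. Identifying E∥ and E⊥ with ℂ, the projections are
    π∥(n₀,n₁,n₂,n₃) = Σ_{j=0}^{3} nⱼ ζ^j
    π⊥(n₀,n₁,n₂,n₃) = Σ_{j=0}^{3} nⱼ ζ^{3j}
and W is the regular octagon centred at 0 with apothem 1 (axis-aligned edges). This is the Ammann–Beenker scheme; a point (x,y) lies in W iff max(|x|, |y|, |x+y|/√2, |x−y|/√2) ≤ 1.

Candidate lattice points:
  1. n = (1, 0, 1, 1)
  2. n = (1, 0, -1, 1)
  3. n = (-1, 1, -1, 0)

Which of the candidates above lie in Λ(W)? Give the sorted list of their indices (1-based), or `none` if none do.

With ζ = e^{iπ/4} the internal vectors are ζ^0,ζ^3,ζ^6,ζ^9.
candidate 1: n = (1, 0, 1, 1) → π⊥ ≈ (+1.70711, -0.29289); max(|x|,|y|,|x±y|/√2) = 1.70711 > 1 ⇒ ∉ W
candidate 2: n = (1, 0, -1, 1) → π⊥ ≈ (+1.70711, +1.70711); max(|x|,|y|,|x±y|/√2) = 2.41421 > 1 ⇒ ∉ W
candidate 3: n = (-1, 1, -1, 0) → π⊥ ≈ (-1.70711, +1.70711); max(|x|,|y|,|x±y|/√2) = 2.41421 > 1 ⇒ ∉ W

none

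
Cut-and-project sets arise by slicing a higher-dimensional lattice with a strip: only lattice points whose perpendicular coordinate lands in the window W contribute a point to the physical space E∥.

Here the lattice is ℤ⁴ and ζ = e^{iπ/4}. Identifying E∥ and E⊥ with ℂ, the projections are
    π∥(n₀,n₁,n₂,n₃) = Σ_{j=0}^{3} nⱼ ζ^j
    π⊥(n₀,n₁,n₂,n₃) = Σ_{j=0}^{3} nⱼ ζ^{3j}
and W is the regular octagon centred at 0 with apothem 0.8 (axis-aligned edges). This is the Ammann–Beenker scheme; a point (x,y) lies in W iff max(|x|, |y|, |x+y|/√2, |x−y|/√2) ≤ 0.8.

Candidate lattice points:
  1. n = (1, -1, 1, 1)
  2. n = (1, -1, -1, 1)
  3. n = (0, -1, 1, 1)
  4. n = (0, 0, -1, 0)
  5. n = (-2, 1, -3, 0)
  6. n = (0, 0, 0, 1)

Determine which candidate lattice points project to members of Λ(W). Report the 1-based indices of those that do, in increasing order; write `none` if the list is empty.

none

With ζ = e^{iπ/4} the internal vectors are ζ^0,ζ^3,ζ^6,ζ^9.
#1 (1, -1, 1, 1): internal (2.4142, -1.0000); octagon support 2.4142 vs apothem 0.8 → ∉ W
#2 (1, -1, -1, 1): internal (2.4142, 1.0000); octagon support 2.4142 vs apothem 0.8 → ∉ W
#3 (0, -1, 1, 1): internal (1.4142, -1.0000); octagon support 1.7071 vs apothem 0.8 → ∉ W
#4 (0, 0, -1, 0): internal (0.0000, 1.0000); octagon support 1.0000 vs apothem 0.8 → ∉ W
#5 (-2, 1, -3, 0): internal (-2.7071, 3.7071); octagon support 4.5355 vs apothem 0.8 → ∉ W
#6 (0, 0, 0, 1): internal (0.7071, 0.7071); octagon support 1.0000 vs apothem 0.8 → ∉ W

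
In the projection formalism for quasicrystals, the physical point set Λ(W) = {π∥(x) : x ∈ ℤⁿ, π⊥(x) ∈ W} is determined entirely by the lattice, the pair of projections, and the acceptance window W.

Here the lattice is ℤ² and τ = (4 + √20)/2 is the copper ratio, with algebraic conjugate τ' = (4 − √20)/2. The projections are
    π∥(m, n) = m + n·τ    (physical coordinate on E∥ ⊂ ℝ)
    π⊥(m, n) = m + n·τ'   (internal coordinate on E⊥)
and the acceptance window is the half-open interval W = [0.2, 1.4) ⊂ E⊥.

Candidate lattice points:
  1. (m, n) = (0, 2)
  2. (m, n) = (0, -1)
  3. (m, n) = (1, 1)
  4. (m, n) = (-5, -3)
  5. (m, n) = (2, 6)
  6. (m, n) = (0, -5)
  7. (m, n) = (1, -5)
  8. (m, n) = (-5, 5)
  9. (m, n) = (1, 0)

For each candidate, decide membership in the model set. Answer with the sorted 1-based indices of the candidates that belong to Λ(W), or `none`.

τ' = (4−√20)/2 ≈ -0.23607.
#1 (0,2): internal coord 0 + (2)·τ' = -0.47214; -0.47214 ∉ [0.2, 1.4) → out
#2 (0,-1): internal coord 0 + (-1)·τ' = +0.23607; +0.23607 ∈ [0.2, 1.4) → IN Λ
#3 (1,1): internal coord 1 + (1)·τ' = +0.76393; +0.76393 ∈ [0.2, 1.4) → IN Λ
#4 (-5,-3): internal coord -5 + (-3)·τ' = -4.29180; -4.29180 ∉ [0.2, 1.4) → out
#5 (2,6): internal coord 2 + (6)·τ' = +0.58359; +0.58359 ∈ [0.2, 1.4) → IN Λ
#6 (0,-5): internal coord 0 + (-5)·τ' = +1.18034; +1.18034 ∈ [0.2, 1.4) → IN Λ
#7 (1,-5): internal coord 1 + (-5)·τ' = +2.18034; +2.18034 ∉ [0.2, 1.4) → out
#8 (-5,5): internal coord -5 + (5)·τ' = -6.18034; -6.18034 ∉ [0.2, 1.4) → out
#9 (1,0): internal coord 1 + (0)·τ' = +1.00000; +1.00000 ∈ [0.2, 1.4) → IN Λ

2, 3, 5, 6, 9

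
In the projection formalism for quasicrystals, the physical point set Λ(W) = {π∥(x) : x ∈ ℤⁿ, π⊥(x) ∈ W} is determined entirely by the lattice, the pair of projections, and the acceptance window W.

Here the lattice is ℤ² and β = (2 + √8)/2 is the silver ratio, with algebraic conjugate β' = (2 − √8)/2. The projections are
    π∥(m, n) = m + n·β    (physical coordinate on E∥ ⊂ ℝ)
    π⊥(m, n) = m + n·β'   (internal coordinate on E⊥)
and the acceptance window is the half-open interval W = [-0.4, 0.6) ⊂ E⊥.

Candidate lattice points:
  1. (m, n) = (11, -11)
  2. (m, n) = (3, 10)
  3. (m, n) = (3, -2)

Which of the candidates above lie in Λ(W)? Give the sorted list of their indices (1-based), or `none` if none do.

none

β' = (2−√8)/2 ≈ -0.414214.
[1] lift (11,-11): star map gives 15.556349; window check -0.4 ≤ 15.556349 < 0.6 is false → out
[2] lift (3,10): star map gives -1.142136; window check -0.4 ≤ -1.142136 < 0.6 is false → out
[3] lift (3,-2): star map gives 3.828427; window check -0.4 ≤ 3.828427 < 0.6 is false → out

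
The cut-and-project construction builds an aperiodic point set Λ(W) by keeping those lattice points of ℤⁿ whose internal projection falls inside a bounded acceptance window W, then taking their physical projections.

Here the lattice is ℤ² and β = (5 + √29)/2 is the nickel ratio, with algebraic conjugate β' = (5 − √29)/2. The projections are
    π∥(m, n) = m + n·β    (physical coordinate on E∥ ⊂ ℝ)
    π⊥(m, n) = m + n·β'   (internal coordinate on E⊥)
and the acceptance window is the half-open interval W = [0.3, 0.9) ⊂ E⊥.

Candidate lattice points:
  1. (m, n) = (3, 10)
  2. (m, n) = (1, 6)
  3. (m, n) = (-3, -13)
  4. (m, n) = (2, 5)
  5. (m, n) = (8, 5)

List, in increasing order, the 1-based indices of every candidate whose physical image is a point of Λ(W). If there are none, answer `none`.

none

β' = (5−√29)/2 ≈ -0.1926.
#1 (3,10): internal coord 3 + (10)·β' = +1.0742; +1.0742 ∉ [0.3, 0.9) → out
#2 (1,6): internal coord 1 + (6)·β' = -0.1555; -0.1555 ∉ [0.3, 0.9) → out
#3 (-3,-13): internal coord -3 + (-13)·β' = -0.4964; -0.4964 ∉ [0.3, 0.9) → out
#4 (2,5): internal coord 2 + (5)·β' = +1.0371; +1.0371 ∉ [0.3, 0.9) → out
#5 (8,5): internal coord 8 + (5)·β' = +7.0371; +7.0371 ∉ [0.3, 0.9) → out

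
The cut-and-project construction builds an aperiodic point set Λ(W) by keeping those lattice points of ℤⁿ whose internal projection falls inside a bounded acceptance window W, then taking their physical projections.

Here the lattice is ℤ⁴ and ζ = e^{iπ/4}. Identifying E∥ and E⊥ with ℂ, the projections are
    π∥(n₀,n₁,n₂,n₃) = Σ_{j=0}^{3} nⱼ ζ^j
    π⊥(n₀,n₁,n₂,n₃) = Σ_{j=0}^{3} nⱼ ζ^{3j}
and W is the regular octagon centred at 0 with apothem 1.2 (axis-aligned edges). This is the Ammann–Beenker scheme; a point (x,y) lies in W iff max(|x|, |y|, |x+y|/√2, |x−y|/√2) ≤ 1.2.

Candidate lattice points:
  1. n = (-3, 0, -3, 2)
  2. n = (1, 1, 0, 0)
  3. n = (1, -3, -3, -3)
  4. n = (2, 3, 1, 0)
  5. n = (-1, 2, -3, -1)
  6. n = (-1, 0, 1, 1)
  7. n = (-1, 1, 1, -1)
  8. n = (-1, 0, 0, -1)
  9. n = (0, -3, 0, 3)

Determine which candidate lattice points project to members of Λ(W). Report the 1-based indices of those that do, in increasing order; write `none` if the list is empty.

2, 4, 6

π⊥(n) = n₀ + n₁ζ³ + n₂ζ⁶ + n₃ζ⁹ where ζ = e^{iπ/4}.
#1 (-3, 0, -3, 2): internal (-1.58579, 4.41421); octagon support 4.41421 vs apothem 1.2 → ∉ W
#2 (1, 1, 0, 0): internal (0.29289, 0.70711); octagon support 0.70711 vs apothem 1.2 → ∈ W
#3 (1, -3, -3, -3): internal (1.00000, -1.24264); octagon support 1.58579 vs apothem 1.2 → ∉ W
#4 (2, 3, 1, 0): internal (-0.12132, 1.12132); octagon support 1.12132 vs apothem 1.2 → ∈ W
#5 (-1, 2, -3, -1): internal (-3.12132, 3.70711); octagon support 4.82843 vs apothem 1.2 → ∉ W
#6 (-1, 0, 1, 1): internal (-0.29289, -0.29289); octagon support 0.41421 vs apothem 1.2 → ∈ W
#7 (-1, 1, 1, -1): internal (-2.41421, -1.00000); octagon support 2.41421 vs apothem 1.2 → ∉ W
#8 (-1, 0, 0, -1): internal (-1.70711, -0.70711); octagon support 1.70711 vs apothem 1.2 → ∉ W
#9 (0, -3, 0, 3): internal (4.24264, 0.00000); octagon support 4.24264 vs apothem 1.2 → ∉ W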